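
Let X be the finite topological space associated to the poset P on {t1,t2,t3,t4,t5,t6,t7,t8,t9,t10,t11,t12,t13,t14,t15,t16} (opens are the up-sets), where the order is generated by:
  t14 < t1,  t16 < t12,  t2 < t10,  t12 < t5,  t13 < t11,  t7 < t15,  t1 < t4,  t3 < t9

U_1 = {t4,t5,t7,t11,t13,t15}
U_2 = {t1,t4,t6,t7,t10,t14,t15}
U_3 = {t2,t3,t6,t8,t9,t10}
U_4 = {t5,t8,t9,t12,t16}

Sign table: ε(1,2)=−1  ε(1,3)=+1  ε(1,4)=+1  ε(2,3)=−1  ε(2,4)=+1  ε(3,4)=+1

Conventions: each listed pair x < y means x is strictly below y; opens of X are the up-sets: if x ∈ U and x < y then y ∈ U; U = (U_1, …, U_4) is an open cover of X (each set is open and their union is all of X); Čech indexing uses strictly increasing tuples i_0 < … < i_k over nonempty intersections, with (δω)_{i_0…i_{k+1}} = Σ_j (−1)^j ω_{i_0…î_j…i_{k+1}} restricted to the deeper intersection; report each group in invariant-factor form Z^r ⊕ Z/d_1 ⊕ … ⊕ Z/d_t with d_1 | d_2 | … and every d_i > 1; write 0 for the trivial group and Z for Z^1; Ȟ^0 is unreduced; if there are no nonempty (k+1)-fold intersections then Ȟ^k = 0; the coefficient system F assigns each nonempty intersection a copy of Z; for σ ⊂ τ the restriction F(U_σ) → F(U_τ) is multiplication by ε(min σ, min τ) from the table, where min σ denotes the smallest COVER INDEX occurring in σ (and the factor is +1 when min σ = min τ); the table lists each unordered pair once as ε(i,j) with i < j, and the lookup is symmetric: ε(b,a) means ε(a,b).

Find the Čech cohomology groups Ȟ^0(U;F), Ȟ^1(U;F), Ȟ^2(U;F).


Ȟ^0(U;F) ≅ Z; Ȟ^1(U;F) ≅ Z; Ȟ^2(U;F) ≅ 0

cover nerve:
  U12={t4,t7,t15} U14={t5} U23={t6,t10} U34={t8,t9}
C dims 4,4; δ0: rk 3, SNF 1^3
Ȟ^0: (4−3)−0=1 ⇒ Z
Ȟ^1: (4−0)−3=1 ⇒ Z
Ȟ^2: (0−0)−0=0 ⇒ 0


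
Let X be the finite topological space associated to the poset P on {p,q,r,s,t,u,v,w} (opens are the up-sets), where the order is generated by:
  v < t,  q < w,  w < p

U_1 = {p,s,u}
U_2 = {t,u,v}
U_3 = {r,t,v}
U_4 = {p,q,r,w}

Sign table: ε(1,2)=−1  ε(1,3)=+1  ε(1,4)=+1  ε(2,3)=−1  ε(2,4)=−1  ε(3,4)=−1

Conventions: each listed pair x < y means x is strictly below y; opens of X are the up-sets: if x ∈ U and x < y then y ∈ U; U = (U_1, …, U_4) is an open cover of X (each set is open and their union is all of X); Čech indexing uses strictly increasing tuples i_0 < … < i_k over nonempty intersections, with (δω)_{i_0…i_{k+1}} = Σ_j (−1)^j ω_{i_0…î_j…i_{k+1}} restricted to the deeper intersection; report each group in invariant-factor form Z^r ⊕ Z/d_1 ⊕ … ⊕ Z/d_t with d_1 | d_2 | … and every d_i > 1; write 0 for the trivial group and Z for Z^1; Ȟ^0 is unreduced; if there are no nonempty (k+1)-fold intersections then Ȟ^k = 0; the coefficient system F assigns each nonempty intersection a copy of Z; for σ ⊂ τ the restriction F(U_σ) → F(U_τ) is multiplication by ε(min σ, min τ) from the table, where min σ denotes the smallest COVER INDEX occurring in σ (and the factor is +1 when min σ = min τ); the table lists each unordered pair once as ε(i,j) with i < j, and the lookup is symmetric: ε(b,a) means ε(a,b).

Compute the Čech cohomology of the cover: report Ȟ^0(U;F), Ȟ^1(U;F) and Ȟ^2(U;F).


nonempty intersections:
  U12={u} U14={p} U23={t,v} U34={r}
C dims 4,4; δ0: rk 4, SNF 1^3·2
Ȟ^0: (4−4)−0=0 ⇒ 0
Ȟ^1: (4−0)−4=0 plus torsion [2] ⇒ Z/2
Ȟ^2: (0−0)−0=0 ⇒ 0

Ȟ^0 = 0,  Ȟ^1 = Z/2,  Ȟ^2 = 0


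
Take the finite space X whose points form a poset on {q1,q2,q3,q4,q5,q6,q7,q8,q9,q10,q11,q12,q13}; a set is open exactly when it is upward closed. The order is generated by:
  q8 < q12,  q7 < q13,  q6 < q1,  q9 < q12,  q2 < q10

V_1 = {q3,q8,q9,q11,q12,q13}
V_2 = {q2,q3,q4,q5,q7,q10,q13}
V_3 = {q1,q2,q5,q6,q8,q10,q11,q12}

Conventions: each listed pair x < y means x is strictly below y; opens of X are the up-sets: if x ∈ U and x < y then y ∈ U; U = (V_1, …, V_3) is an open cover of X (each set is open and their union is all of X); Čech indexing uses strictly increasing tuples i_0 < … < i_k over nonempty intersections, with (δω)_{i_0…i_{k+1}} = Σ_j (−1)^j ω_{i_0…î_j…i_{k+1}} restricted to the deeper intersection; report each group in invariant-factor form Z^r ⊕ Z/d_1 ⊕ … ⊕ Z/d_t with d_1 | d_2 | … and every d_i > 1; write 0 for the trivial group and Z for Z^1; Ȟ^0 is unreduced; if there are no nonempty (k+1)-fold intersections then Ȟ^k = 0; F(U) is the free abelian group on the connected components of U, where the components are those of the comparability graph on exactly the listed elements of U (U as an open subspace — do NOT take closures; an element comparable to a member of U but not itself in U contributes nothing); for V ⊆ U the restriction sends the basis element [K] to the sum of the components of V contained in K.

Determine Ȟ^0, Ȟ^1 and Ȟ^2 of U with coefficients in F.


cover nerve:
  V12={q3,q13} V13={q8,q11,q12} V23={q2,q5,q10}
components per intersection:
  V1: {q3} {q8,q9,q12} {q11} {q13}
  V2: {q2,q10} {q3} {q4} {q5} {q7,q13}
  V3: {q1,q6} {q2,q10} {q5} {q8,q12} {q11}
  V12: {q3} {q13}
  V13: {q8,q12} {q11}
  V23: {q2,q10} {q5}
C dims 14,6; δ0: rk 6, SNF 1^6
Ȟ^0: (14−6)−0=8 ⇒ Z^8
Ȟ^1: (6−0)−6=0 ⇒ 0
Ȟ^2: (0−0)−0=0 ⇒ 0

Ȟ^0(U;F) ≅ Z^8,  Ȟ^1(U;F) ≅ 0,  Ȟ^2(U;F) ≅ 0


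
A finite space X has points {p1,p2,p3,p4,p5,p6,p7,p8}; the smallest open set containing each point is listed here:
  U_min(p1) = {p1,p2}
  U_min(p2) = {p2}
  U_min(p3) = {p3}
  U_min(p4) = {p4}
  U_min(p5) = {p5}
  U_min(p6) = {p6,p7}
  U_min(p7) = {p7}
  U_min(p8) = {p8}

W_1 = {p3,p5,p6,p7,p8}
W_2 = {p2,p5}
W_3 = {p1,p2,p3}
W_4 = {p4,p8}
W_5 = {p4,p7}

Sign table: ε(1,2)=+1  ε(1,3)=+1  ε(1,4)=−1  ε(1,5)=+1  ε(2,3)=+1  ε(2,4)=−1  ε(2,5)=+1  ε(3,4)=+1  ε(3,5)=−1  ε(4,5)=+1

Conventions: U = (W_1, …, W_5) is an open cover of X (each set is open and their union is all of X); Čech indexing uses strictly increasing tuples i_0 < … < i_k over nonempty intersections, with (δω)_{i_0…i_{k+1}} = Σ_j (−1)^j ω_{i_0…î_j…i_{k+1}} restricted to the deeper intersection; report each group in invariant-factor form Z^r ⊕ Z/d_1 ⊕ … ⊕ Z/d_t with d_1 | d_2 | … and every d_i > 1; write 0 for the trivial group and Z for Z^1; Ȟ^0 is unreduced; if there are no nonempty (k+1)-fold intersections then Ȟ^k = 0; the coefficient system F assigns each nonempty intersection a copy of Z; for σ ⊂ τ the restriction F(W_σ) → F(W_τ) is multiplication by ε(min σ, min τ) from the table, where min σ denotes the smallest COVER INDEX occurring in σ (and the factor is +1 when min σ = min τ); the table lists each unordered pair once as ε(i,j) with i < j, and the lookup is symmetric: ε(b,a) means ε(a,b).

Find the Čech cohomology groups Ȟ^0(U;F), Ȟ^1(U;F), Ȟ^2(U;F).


Ȟ^0 ≅ 0,  Ȟ^1 ≅ Z ⊕ Z/2,  Ȟ^2 ≅ 0

nerve simplices:
  W12={p5} W13={p3} W14={p8} W15={p7} W23={p2} W45={p4}
C dims 5,6; δ0: rk 5, SNF 1^4·2
degree 0: 5−5−0 = 0 → Ȟ^0 ≅ 0
degree 1: 6−0−5 = 1 plus torsion [2] → Ȟ^1 ≅ Z ⊕ Z/2
degree 2: 0−0−0 = 0 → Ȟ^2 ≅ 0


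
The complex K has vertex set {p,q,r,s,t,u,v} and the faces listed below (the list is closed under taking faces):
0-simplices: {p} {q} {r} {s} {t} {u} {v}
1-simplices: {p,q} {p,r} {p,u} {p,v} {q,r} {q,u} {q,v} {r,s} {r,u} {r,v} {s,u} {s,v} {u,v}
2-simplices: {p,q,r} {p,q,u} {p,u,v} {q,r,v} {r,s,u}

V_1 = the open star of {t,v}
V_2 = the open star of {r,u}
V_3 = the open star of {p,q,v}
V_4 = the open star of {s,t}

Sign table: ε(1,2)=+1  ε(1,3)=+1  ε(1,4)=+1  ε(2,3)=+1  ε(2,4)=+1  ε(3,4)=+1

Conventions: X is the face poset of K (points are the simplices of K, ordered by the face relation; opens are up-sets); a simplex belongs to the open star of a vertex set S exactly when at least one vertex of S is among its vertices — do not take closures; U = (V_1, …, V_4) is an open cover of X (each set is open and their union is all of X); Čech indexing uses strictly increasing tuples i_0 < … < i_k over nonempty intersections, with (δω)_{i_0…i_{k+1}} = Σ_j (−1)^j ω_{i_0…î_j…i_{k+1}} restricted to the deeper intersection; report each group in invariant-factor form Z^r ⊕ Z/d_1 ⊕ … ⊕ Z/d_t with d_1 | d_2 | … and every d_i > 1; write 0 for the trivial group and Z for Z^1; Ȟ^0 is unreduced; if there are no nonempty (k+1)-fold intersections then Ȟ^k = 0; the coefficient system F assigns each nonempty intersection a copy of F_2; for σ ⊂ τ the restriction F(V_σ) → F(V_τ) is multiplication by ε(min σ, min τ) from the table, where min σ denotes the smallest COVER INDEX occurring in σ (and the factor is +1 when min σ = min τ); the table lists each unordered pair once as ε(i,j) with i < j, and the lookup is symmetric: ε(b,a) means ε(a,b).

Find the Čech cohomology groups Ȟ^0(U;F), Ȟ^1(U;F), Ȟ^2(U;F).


Ȟ^0 ≅ Z/2; Ȟ^1 ≅ Z/2; Ȟ^2 ≅ 0

intersection data:
  V1={{t},{v},{p,v},{q,v},{r,v},{s,v},{u,v},{p,u,v},{q,r,v}} V2={{r},{u},{p,r},{p,u},{q,r},{q,u},{r,s},{r,u},{r,v},{s,u},{u,v},{p,q,r},{p,q,u},{p,u,v},{q,r,v},{r,s,u}} V3={{p},{q},{v},{p,q},{p,r},{p,u},{p,v},{q,r},{q,u},{q,v},{r,v},{s,v},{u,v},{p,q,r},{p,q,u},{p,u,v},{q,r,v}} V4={{s},{t},{r,s},{s,u},{s,v},{r,s,u}}
  V12={{r,v},{u,v},{p,u,v},{q,r,v}} V13={{v},{p,v},{q,v},{r,v},{s,v},{u,v},{p,u,v},{q,r,v}} V14={{t},{s,v}} V23={{p,r},{p,u},{q,r},{q,u},{r,v},{u,v},{p,q,r},{p,q,u},{p,u,v},{q,r,v}} V24={{r,s},{s,u},{r,s,u}} V34={{s,v}}
  V123={{r,v},{u,v},{p,u,v},{q,r,v}} V134={{s,v}}
C dims 4,6,2; δ0: rk_F2 3; δ1: rk_F2 2
Ȟ^0 = (4 − 3) − 0 = 1, so Ȟ^0 ≅ Z/2
Ȟ^1 = (6 − 2) − 3 = 1, so Ȟ^1 ≅ Z/2
Ȟ^2 = (2 − 0) − 2 = 0, so Ȟ^2 ≅ 0


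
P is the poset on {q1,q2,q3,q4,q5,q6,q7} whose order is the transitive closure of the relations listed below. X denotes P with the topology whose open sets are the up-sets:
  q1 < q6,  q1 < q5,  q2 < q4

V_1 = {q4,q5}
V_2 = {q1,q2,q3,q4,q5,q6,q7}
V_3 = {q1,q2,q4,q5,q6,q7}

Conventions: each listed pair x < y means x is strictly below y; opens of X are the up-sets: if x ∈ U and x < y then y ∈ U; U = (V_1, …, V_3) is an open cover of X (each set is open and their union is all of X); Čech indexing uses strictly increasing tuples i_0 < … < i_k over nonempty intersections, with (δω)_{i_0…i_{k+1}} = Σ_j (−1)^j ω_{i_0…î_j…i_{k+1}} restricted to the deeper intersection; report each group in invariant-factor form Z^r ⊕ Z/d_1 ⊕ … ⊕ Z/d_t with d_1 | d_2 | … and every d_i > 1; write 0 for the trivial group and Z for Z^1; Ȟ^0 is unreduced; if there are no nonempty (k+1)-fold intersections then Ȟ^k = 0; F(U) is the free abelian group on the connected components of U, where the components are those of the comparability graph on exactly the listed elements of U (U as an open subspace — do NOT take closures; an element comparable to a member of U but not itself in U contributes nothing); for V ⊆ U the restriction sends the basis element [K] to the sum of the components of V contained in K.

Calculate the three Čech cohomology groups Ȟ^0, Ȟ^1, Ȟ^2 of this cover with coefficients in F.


nerve of the cover:
  V12={q4,q5} V13={q4,q5} V23={q1,q2,q4,q5,q6,q7}
  V123={q4,q5}
components per intersection:
  V1: {q4} {q5}
  V2: {q1,q5,q6} {q2,q4} {q3} {q7}
  V3: {q1,q5,q6} {q2,q4} {q7}
  V12: {q4} {q5}
  V13: {q4} {q5}
  V23: {q1,q5,q6} {q2,q4} {q7}
  V123: {q4} {q5}
C dims 9,7,2; δ0: rk 5, SNF 1^5; δ1: rk 2, SNF 1^2
Ȟ^0 = (9 − 5) − 0 = 4, so Ȟ^0 ≅ Z^4
Ȟ^1 = (7 − 2) − 5 = 0, so Ȟ^1 ≅ 0
Ȟ^2 = (2 − 0) − 2 = 0, so Ȟ^2 ≅ 0

Ȟ^0(U;F) ≅ Z^4; Ȟ^1(U;F) ≅ 0; Ȟ^2(U;F) ≅ 0


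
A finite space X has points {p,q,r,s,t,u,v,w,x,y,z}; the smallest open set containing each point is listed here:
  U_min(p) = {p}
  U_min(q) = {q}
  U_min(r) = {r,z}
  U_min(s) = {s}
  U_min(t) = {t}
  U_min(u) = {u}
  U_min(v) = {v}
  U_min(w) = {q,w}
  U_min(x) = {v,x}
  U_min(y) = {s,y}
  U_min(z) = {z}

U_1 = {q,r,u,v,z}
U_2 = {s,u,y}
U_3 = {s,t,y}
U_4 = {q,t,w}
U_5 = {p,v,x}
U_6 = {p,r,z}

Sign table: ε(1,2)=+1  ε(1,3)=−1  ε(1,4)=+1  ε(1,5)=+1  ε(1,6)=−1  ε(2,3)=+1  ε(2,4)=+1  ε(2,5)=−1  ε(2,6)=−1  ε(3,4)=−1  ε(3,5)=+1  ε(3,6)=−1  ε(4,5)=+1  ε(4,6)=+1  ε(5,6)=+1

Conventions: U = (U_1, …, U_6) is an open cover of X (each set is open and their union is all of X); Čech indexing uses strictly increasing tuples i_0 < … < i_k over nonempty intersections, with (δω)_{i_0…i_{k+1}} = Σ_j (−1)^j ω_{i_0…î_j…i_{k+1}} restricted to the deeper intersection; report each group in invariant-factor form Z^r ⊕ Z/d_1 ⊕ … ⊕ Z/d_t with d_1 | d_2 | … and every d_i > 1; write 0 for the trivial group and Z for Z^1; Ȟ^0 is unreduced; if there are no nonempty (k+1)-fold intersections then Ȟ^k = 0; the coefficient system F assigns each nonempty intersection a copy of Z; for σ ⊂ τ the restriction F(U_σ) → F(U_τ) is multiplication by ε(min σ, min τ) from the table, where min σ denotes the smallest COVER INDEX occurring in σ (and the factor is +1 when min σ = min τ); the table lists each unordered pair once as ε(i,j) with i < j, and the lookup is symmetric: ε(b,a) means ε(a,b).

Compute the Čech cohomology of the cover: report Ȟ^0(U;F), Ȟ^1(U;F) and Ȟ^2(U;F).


intersection data:
  U12={u} U14={q} U15={v} U16={r,z} U23={s,y} U34={t} U56={p}
C dims 6,7; δ0: rk 6, SNF 1^5·2
Ȟ^0 = (6 − 6) − 0 = 0, so Ȟ^0 ≅ 0
Ȟ^1 = (7 − 0) − 6 = 1 plus torsion [2], so Ȟ^1 ≅ Z ⊕ Z/2
Ȟ^2 = (0 − 0) − 0 = 0, so Ȟ^2 ≅ 0

Ȟ^0 ≅ 0; Ȟ^1 ≅ Z ⊕ Z/2; Ȟ^2 ≅ 0


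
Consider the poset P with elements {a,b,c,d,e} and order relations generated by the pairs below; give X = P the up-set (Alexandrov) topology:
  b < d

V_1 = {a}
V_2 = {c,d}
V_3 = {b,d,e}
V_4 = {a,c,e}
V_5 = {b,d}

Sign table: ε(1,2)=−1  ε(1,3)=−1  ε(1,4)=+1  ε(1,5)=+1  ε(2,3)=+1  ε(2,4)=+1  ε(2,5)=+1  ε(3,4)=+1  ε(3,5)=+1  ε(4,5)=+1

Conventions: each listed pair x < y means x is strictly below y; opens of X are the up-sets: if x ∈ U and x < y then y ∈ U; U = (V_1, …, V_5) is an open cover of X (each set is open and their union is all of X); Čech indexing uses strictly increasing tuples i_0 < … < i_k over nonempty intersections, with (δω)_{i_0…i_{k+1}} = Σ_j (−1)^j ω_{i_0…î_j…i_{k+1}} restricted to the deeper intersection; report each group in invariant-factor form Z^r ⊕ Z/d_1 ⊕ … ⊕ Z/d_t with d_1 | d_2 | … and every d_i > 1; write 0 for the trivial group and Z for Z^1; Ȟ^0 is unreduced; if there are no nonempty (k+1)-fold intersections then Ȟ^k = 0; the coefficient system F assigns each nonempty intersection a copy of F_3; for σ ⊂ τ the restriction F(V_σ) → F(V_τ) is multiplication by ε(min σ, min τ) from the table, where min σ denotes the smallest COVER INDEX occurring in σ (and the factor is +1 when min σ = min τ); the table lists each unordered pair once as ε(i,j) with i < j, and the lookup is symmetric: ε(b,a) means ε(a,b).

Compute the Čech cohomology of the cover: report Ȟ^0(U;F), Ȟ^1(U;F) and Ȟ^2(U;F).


nerve of the cover:
  V14={a} V23={d} V24={c} V25={d} V34={e} V35={b,d}
  V235={d}
C dims 5,6,1; δ0: rk_F3 4; δ1: rk_F3 1
Ȟ^0 = (5 − 4) − 0 = 1, so Ȟ^0 ≅ Z/3
Ȟ^1 = (6 − 1) − 4 = 1, so Ȟ^1 ≅ Z/3
Ȟ^2 = (1 − 0) − 1 = 0, so Ȟ^2 ≅ 0

Ȟ^0 = Z/3, Ȟ^1 = Z/3, Ȟ^2 = 0


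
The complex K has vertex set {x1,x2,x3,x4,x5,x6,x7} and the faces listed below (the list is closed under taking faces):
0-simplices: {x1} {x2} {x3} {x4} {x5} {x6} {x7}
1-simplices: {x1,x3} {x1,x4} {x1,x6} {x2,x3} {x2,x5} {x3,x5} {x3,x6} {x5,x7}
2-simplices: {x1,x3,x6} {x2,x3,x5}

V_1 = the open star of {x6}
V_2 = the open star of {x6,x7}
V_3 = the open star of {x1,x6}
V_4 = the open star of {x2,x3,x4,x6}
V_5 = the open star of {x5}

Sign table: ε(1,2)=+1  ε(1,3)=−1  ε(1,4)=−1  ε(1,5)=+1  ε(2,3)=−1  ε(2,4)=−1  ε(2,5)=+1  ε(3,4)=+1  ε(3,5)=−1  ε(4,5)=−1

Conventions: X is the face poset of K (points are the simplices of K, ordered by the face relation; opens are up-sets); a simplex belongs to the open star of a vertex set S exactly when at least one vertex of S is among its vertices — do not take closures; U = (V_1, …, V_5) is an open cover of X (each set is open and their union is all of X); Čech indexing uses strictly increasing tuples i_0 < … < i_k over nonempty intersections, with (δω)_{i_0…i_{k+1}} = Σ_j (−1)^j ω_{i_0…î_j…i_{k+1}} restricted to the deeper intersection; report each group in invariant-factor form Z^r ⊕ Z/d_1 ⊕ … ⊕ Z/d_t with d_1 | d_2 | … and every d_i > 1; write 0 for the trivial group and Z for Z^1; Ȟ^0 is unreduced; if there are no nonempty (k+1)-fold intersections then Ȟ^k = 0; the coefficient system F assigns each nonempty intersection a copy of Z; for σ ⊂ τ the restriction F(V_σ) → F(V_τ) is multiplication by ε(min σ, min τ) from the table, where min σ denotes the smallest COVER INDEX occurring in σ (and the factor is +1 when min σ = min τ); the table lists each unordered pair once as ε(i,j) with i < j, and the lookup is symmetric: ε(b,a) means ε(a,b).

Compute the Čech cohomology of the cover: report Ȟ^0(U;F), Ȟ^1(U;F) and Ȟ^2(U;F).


Ȟ^0(U;F) ≅ Z; Ȟ^1(U;F) ≅ Z; Ȟ^2(U;F) ≅ 0

cover nerve:
  V1={{x6},{x1,x6},{x3,x6},{x1,x3,x6}} V2={{x6},{x7},{x1,x6},{x3,x6},{x5,x7},{x1,x3,x6}} V3={{x1},{x6},{x1,x3},{x1,x4},{x1,x6},{x3,x6},{x1,x3,x6}} V4={{x2},{x3},{x4},{x6},{x1,x3},{x1,x4},{x1,x6},{x2,x3},{x2,x5},{x3,x5},{x3,x6},{x1,x3,x6},{x2,x3,x5}} V5={{x5},{x2,x5},{x3,x5},{x5,x7},{x2,x3,x5}}
  V12={{x6},{x1,x6},{x3,x6},{x1,x3,x6}} V13={{x6},{x1,x6},{x3,x6},{x1,x3,x6}} V14={{x6},{x1,x6},{x3,x6},{x1,x3,x6}} V23={{x6},{x1,x6},{x3,x6},{x1,x3,x6}} V24={{x6},{x1,x6},{x3,x6},{x1,x3,x6}} V25={{x5,x7}} V34={{x6},{x1,x3},{x1,x4},{x1,x6},{x3,x6},{x1,x3,x6}} V45={{x2,x5},{x3,x5},{x2,x3,x5}}
  V123={{x6},{x1,x6},{x3,x6},{x1,x3,x6}} V124={{x6},{x1,x6},{x3,x6},{x1,x3,x6}} V134={{x6},{x1,x6},{x3,x6},{x1,x3,x6}} V234={{x6},{x1,x6},{x3,x6},{x1,x3,x6}}
  V1234={{x6},{x1,x6},{x3,x6},{x1,x3,x6}}
C dims 5,8,4,1; δ0: rk 4, SNF 1^4; δ1: rk 3, SNF 1^3; δ2: rk 1, SNF 1^1
Ȟ^0: (5−4)−0=1 ⇒ Z
Ȟ^1: (8−3)−4=1 ⇒ Z
Ȟ^2: (4−1)−3=0 ⇒ 0


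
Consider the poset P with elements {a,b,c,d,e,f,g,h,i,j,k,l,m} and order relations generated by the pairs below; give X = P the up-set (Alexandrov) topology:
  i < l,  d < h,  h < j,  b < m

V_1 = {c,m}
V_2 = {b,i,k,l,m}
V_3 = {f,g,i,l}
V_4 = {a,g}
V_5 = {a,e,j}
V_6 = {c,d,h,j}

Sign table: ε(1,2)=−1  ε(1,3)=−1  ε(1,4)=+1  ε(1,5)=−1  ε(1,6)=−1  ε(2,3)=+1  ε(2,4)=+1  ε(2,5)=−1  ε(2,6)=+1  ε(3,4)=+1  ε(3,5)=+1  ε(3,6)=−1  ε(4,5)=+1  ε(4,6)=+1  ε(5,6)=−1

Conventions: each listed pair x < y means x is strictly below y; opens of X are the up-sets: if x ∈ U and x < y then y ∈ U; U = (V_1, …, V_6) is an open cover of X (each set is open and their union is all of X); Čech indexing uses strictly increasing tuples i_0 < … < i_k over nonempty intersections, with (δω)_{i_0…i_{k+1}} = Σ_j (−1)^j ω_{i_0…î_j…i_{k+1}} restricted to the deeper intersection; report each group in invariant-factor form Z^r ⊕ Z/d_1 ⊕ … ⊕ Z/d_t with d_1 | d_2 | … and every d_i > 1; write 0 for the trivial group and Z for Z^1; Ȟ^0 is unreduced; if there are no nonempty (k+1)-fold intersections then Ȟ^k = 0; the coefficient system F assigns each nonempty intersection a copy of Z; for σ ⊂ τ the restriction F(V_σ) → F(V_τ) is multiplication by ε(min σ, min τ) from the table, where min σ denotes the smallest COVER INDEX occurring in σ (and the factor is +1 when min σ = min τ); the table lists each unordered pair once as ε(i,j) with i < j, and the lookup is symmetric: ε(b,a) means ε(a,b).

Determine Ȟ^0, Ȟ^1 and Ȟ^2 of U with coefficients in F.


Ȟ^0 = 0; Ȟ^1 = Z/2; Ȟ^2 = 0

nerve simplices:
  V12={m} V16={c} V23={i,l} V34={g} V45={a} V56={j}
C dims 6,6; δ0: rk 6, SNF 1^5·2
degree 0: 6−6−0 = 0 → Ȟ^0 ≅ 0
degree 1: 6−0−6 = 0 plus torsion [2] → Ȟ^1 ≅ Z/2
degree 2: 0−0−0 = 0 → Ȟ^2 ≅ 0


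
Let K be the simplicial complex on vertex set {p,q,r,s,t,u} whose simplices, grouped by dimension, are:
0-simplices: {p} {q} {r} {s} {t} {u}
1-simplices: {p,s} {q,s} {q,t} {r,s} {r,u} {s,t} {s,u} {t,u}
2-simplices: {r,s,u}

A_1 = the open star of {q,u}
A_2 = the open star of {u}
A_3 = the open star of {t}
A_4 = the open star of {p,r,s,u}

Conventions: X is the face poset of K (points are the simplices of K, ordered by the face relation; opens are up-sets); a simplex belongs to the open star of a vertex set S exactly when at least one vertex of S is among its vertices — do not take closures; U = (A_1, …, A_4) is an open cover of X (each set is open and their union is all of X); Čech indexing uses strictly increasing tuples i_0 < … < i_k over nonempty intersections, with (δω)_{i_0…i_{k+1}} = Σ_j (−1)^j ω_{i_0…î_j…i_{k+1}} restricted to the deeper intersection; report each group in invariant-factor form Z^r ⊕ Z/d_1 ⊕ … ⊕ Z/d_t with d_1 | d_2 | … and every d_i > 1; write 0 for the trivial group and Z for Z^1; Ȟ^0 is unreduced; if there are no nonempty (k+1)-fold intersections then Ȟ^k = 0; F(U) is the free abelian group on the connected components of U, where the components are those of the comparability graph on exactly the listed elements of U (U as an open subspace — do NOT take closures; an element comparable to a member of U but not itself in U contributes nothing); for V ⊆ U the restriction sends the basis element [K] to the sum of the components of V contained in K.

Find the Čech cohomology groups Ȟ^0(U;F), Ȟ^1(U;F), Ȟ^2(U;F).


Ȟ^0(U;F) ≅ Z; Ȟ^1(U;F) ≅ Z^2; Ȟ^2(U;F) ≅ 0

nonempty intersections:
  A1={{q},{u},{q,s},{q,t},{r,u},{s,u},{t,u},{r,s,u}} A2={{u},{r,u},{s,u},{t,u},{r,s,u}} A3={{t},{q,t},{s,t},{t,u}} A4={{p},{r},{s},{u},{p,s},{q,s},{r,s},{r,u},{s,t},{s,u},{t,u},{r,s,u}}
  A12={{u},{r,u},{s,u},{t,u},{r,s,u}} A13={{q,t},{t,u}} A14={{u},{q,s},{r,u},{s,u},{t,u},{r,s,u}} A23={{t,u}} A24={{u},{r,u},{s,u},{t,u},{r,s,u}} A34={{s,t},{t,u}}
  A123={{t,u}} A124={{u},{r,u},{s,u},{t,u},{r,s,u}} A134={{t,u}} A234={{t,u}}
  A1234={{t,u}}
components per intersection:
  A1: {{q},{q,s},{q,t}} {{u},{r,u},{s,u},{t,u},{r,s,u}}
  A2: {{u},{r,u},{s,u},{t,u},{r,s,u}}
  A3: {{t},{q,t},{s,t},{t,u}}
  A4: {{p},{r},{s},{u},{p,s},{q,s},{r,s},{r,u},{s,t},{s,u},{t,u},{r,s,u}}
  A12: {{u},{r,u},{s,u},{t,u},{r,s,u}}
  A13: {{q,t}} {{t,u}}
  A14: {{u},{r,u},{s,u},{t,u},{r,s,u}} {{q,s}}
  A23: {{t,u}}
  A24: {{u},{r,u},{s,u},{t,u},{r,s,u}}
  A34: {{s,t}} {{t,u}}
  A123: {{t,u}}
  A124: {{u},{r,u},{s,u},{t,u},{r,s,u}}
  A134: {{t,u}}
  A234: {{t,u}}
  A1234: {{t,u}}
C dims 5,9,4,1; δ0: rk 4, SNF 1^4; δ1: rk 3, SNF 1^3; δ2: rk 1, SNF 1^1
Ȟ^0: (5−4)−0=1 ⇒ Z
Ȟ^1: (9−3)−4=2 ⇒ Z^2
Ȟ^2: (4−1)−3=0 ⇒ 0


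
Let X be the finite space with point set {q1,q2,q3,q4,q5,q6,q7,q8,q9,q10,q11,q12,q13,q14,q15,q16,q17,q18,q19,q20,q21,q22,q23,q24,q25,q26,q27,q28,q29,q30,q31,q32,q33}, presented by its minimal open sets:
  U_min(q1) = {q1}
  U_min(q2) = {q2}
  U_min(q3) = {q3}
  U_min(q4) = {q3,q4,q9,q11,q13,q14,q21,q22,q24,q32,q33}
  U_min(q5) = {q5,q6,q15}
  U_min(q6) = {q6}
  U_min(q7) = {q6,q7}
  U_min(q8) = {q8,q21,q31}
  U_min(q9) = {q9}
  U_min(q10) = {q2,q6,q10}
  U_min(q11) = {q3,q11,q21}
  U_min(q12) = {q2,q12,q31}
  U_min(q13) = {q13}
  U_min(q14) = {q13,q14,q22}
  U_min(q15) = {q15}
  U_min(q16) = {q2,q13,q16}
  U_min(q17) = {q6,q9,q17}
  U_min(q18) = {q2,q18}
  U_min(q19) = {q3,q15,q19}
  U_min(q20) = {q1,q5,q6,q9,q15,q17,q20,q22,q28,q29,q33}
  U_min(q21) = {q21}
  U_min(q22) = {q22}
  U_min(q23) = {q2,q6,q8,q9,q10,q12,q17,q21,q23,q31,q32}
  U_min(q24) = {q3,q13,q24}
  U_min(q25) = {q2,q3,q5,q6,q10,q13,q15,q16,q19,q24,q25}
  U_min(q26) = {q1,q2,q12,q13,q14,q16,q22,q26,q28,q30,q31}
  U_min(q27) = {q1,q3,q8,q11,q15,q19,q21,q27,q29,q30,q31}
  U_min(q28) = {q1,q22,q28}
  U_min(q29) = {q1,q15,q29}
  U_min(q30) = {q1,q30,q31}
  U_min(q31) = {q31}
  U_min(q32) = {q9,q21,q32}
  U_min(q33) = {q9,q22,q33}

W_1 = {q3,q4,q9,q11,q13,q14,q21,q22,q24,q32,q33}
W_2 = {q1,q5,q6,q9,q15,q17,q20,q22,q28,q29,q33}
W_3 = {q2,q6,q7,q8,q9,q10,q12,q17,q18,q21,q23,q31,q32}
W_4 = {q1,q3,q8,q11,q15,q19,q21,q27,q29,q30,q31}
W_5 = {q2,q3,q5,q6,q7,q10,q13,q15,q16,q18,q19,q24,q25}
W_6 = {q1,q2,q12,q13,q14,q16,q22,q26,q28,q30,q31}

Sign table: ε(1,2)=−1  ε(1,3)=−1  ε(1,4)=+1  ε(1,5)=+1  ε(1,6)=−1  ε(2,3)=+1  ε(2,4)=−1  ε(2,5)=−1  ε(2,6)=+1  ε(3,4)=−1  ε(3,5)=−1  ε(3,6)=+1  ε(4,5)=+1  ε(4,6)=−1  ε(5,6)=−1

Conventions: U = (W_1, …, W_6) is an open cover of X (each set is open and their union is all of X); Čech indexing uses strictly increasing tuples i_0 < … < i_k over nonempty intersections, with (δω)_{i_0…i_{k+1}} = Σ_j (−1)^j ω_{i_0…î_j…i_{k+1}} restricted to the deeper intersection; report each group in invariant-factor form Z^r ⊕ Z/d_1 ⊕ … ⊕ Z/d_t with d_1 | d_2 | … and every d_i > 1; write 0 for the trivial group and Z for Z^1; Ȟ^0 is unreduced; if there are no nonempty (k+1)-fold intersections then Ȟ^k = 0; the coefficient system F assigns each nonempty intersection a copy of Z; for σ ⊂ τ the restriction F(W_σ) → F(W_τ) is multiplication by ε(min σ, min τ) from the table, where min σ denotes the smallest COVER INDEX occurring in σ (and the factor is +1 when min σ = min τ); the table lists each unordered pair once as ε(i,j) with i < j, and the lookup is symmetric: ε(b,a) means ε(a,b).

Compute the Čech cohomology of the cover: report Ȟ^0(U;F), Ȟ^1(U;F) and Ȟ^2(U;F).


nonempty intersections:
  W12={q9,q22,q33} W13={q9,q21,q32} W14={q3,q11,q21} W15={q3,q13,q24} W16={q13,q14,q22} W23={q6,q9,q17} W24={q1,q15,q29} W25={q5,q6,q15} W26={q1,q22,q28} W34={q8,q21,q31} W35={q2,q6,q7,q10,q18} W36={q2,q12,q31} W45={q3,q15,q19} W46={q1,q30,q31} W56={q2,q13,q16}
  W123={q9} W126={q22} W134={q21} W145={q3} W156={q13} W235={q6} W245={q15} W246={q1} W346={q31} W356={q2}
C dims 6,15,10; δ0: rk 5, SNF 1^5; δ1: rk 10, SNF 1^9·2
Ȟ^0: (6−5)−0=1 ⇒ Z
Ȟ^1: (15−10)−5=0 ⇒ 0
Ȟ^2: (10−0)−10=0 plus torsion [2] ⇒ Z/2

Ȟ^0(U;F) ≅ Z, Ȟ^1(U;F) ≅ 0, Ȟ^2(U;F) ≅ Z/2


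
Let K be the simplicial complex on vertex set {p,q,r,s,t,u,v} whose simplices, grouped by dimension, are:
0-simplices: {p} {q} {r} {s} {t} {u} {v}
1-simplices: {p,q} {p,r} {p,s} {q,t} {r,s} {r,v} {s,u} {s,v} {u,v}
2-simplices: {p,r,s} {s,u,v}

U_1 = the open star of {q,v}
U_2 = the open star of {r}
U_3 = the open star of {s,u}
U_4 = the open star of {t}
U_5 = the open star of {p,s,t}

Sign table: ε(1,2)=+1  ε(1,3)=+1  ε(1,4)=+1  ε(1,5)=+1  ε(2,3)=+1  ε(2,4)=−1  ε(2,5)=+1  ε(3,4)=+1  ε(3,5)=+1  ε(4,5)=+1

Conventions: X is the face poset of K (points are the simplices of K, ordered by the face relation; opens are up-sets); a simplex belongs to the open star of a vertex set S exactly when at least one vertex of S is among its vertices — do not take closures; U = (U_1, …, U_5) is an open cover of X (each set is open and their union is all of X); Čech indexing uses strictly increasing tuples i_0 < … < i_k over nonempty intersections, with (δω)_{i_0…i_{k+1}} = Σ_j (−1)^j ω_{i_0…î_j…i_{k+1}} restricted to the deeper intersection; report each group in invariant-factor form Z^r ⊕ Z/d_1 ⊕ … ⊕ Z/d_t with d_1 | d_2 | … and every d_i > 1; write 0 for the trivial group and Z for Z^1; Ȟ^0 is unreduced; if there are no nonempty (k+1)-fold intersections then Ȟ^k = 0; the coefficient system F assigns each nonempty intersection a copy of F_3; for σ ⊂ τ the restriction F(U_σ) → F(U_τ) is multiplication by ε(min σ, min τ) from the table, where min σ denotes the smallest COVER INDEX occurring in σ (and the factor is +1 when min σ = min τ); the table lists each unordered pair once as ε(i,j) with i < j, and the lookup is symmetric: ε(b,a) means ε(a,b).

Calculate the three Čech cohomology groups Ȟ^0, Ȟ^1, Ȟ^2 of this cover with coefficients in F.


Ȟ^0 ≅ Z/3, Ȟ^1 ≅ Z/3 and Ȟ^2 ≅ 0

nerve of the cover:
  U1={{q},{v},{p,q},{q,t},{r,v},{s,v},{u,v},{s,u,v}} U2={{r},{p,r},{r,s},{r,v},{p,r,s}} U3={{s},{u},{p,s},{r,s},{s,u},{s,v},{u,v},{p,r,s},{s,u,v}} U4={{t},{q,t}} U5={{p},{s},{t},{p,q},{p,r},{p,s},{q,t},{r,s},{s,u},{s,v},{p,r,s},{s,u,v}}
  U12={{r,v}} U13={{s,v},{u,v},{s,u,v}} U14={{q,t}} U15={{p,q},{q,t},{s,v},{s,u,v}} U23={{r,s},{p,r,s}} U25={{p,r},{r,s},{p,r,s}} U35={{s},{p,s},{r,s},{s,u},{s,v},{p,r,s},{s,u,v}} U45={{t},{q,t}}
  U135={{s,v},{s,u,v}} U145={{q,t}} U235={{r,s},{p,r,s}}
C dims 5,8,3; δ0: rk_F3 4; δ1: rk_F3 3
Ȟ^0 = (5 − 4) − 0 = 1, so Ȟ^0 ≅ Z/3
Ȟ^1 = (8 − 3) − 4 = 1, so Ȟ^1 ≅ Z/3
Ȟ^2 = (3 − 0) − 3 = 0, so Ȟ^2 ≅ 0


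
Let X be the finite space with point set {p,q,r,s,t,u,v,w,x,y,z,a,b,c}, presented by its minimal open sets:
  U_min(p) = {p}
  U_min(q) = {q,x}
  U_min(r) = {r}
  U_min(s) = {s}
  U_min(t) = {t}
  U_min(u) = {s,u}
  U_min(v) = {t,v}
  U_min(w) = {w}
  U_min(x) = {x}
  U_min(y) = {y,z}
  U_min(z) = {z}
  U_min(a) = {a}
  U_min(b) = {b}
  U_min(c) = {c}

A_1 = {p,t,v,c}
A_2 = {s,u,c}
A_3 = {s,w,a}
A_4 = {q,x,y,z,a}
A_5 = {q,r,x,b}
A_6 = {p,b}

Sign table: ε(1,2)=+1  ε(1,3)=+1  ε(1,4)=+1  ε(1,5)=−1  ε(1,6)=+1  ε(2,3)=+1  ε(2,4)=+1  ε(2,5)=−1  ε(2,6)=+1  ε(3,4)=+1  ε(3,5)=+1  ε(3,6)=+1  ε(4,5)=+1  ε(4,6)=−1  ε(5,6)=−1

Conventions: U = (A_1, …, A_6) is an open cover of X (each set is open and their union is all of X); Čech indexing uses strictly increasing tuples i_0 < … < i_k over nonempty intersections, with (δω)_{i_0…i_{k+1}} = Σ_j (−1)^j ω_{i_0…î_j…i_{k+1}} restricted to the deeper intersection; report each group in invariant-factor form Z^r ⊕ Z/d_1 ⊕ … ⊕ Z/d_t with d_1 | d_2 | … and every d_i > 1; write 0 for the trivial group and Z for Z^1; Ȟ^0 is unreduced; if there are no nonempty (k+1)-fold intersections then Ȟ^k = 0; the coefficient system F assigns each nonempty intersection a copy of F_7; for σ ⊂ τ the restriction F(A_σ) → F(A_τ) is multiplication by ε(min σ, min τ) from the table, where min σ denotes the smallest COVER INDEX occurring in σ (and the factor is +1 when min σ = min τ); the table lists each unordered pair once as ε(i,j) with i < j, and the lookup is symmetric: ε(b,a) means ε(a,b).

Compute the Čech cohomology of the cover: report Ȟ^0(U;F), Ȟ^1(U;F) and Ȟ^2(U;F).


Ȟ^0 = 0,  Ȟ^1 = 0,  Ȟ^2 = 0

intersection data:
  A12={c} A16={p} A23={s} A34={a} A45={q,x} A56={b}
C dims 6,6; δ0: rk_F7 6
Ȟ^0 = (6 − 6) − 0 = 0, so Ȟ^0 ≅ 0
Ȟ^1 = (6 − 0) − 6 = 0, so Ȟ^1 ≅ 0
Ȟ^2 = (0 − 0) − 0 = 0, so Ȟ^2 ≅ 0


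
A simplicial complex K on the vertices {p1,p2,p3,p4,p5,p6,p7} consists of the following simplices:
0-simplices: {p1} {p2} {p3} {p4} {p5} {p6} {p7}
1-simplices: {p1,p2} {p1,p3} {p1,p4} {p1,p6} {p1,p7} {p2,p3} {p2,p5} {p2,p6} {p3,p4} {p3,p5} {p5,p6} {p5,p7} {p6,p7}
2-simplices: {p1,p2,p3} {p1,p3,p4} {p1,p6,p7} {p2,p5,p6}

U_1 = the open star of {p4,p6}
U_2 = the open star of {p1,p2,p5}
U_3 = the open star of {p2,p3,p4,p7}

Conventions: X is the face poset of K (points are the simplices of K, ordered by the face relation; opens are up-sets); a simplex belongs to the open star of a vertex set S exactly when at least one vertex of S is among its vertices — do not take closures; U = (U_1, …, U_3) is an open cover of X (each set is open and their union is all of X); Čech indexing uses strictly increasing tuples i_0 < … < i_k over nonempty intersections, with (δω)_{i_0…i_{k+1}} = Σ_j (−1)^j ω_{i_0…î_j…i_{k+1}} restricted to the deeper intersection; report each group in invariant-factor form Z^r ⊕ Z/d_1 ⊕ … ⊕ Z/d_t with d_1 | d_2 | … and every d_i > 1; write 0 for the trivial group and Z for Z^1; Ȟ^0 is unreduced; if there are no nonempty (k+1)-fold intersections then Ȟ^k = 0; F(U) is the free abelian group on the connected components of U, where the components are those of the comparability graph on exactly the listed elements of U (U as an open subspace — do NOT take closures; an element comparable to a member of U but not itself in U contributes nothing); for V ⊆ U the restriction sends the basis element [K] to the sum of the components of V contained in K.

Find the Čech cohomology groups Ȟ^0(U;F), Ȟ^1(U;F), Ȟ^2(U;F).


Ȟ^0 ≅ Z,  Ȟ^1 ≅ Z^3,  Ȟ^2 ≅ 0

nerve of the cover:
  U1={{p4},{p6},{p1,p4},{p1,p6},{p2,p6},{p3,p4},{p5,p6},{p6,p7},{p1,p3,p4},{p1,p6,p7},{p2,p5,p6}} U2={{p1},{p2},{p5},{p1,p2},{p1,p3},{p1,p4},{p1,p6},{p1,p7},{p2,p3},{p2,p5},{p2,p6},{p3,p5},{p5,p6},{p5,p7},{p1,p2,p3},{p1,p3,p4},{p1,p6,p7},{p2,p5,p6}} U3={{p2},{p3},{p4},{p7},{p1,p2},{p1,p3},{p1,p4},{p1,p7},{p2,p3},{p2,p5},{p2,p6},{p3,p4},{p3,p5},{p5,p7},{p6,p7},{p1,p2,p3},{p1,p3,p4},{p1,p6,p7},{p2,p5,p6}}
  U12={{p1,p4},{p1,p6},{p2,p6},{p5,p6},{p1,p3,p4},{p1,p6,p7},{p2,p5,p6}} U13={{p4},{p1,p4},{p2,p6},{p3,p4},{p6,p7},{p1,p3,p4},{p1,p6,p7},{p2,p5,p6}} U23={{p2},{p1,p2},{p1,p3},{p1,p4},{p1,p7},{p2,p3},{p2,p5},{p2,p6},{p3,p5},{p5,p7},{p1,p2,p3},{p1,p3,p4},{p1,p6,p7},{p2,p5,p6}}
  U123={{p1,p4},{p2,p6},{p1,p3,p4},{p1,p6,p7},{p2,p5,p6}}
components per intersection:
  U1: {{p4},{p1,p4},{p3,p4},{p1,p3,p4}} {{p6},{p1,p6},{p2,p6},{p5,p6},{p6,p7},{p1,p6,p7},{p2,p5,p6}}
  U2: {{p1},{p2},{p5},{p1,p2},{p1,p3},{p1,p4},{p1,p6},{p1,p7},{p2,p3},{p2,p5},{p2,p6},{p3,p5},{p5,p6},{p5,p7},{p1,p2,p3},{p1,p3,p4},{p1,p6,p7},{p2,p5,p6}}
  U3: {{p2},{p3},{p4},{p1,p2},{p1,p3},{p1,p4},{p2,p3},{p2,p5},{p2,p6},{p3,p4},{p3,p5},{p1,p2,p3},{p1,p3,p4},{p2,p5,p6}} {{p7},{p1,p7},{p5,p7},{p6,p7},{p1,p6,p7}}
  U12: {{p1,p4},{p1,p3,p4}} {{p1,p6},{p1,p6,p7}} {{p2,p6},{p5,p6},{p2,p5,p6}}
  U13: {{p4},{p1,p4},{p3,p4},{p1,p3,p4}} {{p2,p6},{p2,p5,p6}} {{p6,p7},{p1,p6,p7}}
  U23: {{p2},{p1,p2},{p1,p3},{p1,p4},{p2,p3},{p2,p5},{p2,p6},{p1,p2,p3},{p1,p3,p4},{p2,p5,p6}} {{p1,p7},{p1,p6,p7}} {{p3,p5}} {{p5,p7}}
  U123: {{p1,p4},{p1,p3,p4}} {{p2,p6},{p2,p5,p6}} {{p1,p6,p7}}
C dims 5,10,3; δ0: rk 4, SNF 1^4; δ1: rk 3, SNF 1^3
Ȟ^0 = (5 − 4) − 0 = 1, so Ȟ^0 ≅ Z
Ȟ^1 = (10 − 3) − 4 = 3, so Ȟ^1 ≅ Z^3
Ȟ^2 = (3 − 0) − 3 = 0, so Ȟ^2 ≅ 0


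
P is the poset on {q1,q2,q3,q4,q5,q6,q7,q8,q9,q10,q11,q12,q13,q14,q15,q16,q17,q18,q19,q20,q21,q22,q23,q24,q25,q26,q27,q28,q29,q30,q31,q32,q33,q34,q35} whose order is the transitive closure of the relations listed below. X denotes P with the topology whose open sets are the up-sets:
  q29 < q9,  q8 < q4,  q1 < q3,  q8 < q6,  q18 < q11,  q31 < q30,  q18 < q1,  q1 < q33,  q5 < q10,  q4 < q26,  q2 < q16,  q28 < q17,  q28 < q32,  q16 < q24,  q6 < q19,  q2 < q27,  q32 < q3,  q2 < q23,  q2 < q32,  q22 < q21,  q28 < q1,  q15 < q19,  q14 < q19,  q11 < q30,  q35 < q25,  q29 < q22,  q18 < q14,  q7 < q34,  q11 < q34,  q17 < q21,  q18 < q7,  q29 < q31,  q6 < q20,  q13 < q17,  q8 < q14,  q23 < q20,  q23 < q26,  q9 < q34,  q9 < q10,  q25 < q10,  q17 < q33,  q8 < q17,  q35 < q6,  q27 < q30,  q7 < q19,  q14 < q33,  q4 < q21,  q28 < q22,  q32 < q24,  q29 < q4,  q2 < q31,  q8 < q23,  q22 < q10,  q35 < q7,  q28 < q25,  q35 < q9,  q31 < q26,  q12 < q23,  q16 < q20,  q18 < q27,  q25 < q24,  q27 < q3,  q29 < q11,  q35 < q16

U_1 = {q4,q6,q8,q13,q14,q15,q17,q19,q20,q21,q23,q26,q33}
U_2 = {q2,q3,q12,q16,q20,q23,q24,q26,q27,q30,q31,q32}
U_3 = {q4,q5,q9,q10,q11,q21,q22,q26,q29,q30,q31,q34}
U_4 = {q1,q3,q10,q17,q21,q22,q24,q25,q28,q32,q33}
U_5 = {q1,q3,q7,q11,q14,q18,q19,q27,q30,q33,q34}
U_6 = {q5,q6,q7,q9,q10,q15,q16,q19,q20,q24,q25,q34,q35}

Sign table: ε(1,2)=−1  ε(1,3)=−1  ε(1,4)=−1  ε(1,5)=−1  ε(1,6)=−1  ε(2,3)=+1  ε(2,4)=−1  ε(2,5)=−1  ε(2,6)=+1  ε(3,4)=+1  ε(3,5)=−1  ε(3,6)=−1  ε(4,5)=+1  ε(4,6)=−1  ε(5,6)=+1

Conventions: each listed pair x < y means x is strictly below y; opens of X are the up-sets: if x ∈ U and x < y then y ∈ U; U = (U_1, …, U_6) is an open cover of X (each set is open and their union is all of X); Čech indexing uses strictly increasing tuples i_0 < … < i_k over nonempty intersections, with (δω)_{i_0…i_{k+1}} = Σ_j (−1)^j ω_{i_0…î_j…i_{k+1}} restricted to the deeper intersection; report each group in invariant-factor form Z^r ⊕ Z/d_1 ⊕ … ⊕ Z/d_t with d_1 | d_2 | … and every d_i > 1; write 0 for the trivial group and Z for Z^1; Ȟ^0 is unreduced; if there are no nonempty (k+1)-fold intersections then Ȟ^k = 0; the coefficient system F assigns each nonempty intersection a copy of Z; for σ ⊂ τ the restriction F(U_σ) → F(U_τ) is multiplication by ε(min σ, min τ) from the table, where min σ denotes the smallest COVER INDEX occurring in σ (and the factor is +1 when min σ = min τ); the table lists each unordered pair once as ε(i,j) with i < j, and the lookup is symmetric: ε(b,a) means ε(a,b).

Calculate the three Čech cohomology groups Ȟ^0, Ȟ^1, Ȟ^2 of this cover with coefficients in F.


intersection data:
  U12={q20,q23,q26} U13={q4,q21,q26} U14={q17,q21,q33} U15={q14,q19,q33} U16={q6,q15,q19,q20} U23={q26,q30,q31} U24={q3,q24,q32} U25={q3,q27,q30} U26={q16,q20,q24} U34={q10,q21,q22} U35={q11,q30,q34} U36={q5,q9,q10,q34} U45={q1,q3,q33} U46={q10,q24,q25} U56={q7,q19,q34}
  U123={q26} U126={q20} U134={q21} U145={q33} U156={q19} U235={q30} U245={q3} U246={q24} U346={q10} U356={q34}
C dims 6,15,10; δ0: rk 6, SNF 1^5·2; δ1: rk 9, SNF 1^9
Ȟ^0 = (6 − 6) − 0 = 0, so Ȟ^0 ≅ 0
Ȟ^1 = (15 − 9) − 6 = 0 plus torsion [2], so Ȟ^1 ≅ Z/2
Ȟ^2 = (10 − 0) − 9 = 1, so Ȟ^2 ≅ Z

Ȟ^0(U;F) ≅ 0, Ȟ^1(U;F) ≅ Z/2, Ȟ^2(U;F) ≅ Z


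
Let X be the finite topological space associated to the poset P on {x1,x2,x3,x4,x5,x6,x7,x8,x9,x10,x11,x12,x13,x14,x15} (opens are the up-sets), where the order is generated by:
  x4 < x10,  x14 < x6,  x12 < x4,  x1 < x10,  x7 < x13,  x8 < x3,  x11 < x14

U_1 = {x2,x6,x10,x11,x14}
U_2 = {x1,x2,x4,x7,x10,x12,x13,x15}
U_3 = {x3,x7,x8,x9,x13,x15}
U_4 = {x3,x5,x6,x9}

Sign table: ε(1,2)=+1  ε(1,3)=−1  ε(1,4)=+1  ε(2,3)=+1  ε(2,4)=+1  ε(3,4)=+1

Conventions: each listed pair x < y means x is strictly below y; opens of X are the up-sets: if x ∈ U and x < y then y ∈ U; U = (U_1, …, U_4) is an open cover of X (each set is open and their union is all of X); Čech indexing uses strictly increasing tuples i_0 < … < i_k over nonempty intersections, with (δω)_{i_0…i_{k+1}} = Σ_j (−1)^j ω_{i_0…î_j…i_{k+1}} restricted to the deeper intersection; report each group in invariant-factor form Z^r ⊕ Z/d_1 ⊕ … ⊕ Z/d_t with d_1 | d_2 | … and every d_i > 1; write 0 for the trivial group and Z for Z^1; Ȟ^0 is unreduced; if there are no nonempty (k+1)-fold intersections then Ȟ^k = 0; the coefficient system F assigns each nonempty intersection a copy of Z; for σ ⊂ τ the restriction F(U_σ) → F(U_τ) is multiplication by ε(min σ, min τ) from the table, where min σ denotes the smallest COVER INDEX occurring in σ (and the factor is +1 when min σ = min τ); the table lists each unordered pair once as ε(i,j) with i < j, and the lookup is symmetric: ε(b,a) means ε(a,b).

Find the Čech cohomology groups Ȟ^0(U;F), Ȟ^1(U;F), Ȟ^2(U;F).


nonempty overlaps:
  U12={x2,x10} U14={x6} U23={x7,x13,x15} U34={x3,x9}
C dims 4,4; δ0: rk 3, SNF 1^3
degree 0: 4−3−0 = 1 → Ȟ^0 ≅ Z
degree 1: 4−0−3 = 1 → Ȟ^1 ≅ Z
degree 2: 0−0−0 = 0 → Ȟ^2 ≅ 0

Ȟ^0 ≅ Z, Ȟ^1 ≅ Z and Ȟ^2 ≅ 0


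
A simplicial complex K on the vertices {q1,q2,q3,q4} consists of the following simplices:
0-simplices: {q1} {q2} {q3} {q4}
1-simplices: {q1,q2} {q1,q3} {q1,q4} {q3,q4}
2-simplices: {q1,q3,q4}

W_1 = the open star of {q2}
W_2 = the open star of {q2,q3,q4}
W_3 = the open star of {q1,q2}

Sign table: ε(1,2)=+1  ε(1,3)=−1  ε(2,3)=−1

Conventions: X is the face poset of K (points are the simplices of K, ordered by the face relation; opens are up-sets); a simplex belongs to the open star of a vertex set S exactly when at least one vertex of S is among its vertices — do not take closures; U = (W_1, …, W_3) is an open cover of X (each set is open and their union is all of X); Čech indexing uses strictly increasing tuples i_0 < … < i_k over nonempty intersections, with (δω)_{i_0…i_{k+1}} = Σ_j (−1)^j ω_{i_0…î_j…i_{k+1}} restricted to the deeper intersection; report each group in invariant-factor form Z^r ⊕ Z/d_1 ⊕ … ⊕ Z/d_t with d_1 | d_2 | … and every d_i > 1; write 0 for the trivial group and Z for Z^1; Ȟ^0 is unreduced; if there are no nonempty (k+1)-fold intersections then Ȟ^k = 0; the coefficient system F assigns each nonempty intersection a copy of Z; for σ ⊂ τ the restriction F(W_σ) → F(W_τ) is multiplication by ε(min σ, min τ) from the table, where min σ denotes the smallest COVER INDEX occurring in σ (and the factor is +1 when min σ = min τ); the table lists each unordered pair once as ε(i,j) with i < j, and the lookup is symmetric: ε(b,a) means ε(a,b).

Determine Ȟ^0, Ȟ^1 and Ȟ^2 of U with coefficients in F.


nonempty overlaps:
  W1={{q2},{q1,q2}} W2={{q2},{q3},{q4},{q1,q2},{q1,q3},{q1,q4},{q3,q4},{q1,q3,q4}} W3={{q1},{q2},{q1,q2},{q1,q3},{q1,q4},{q1,q3,q4}}
  W12={{q2},{q1,q2}} W13={{q2},{q1,q2}} W23={{q2},{q1,q2},{q1,q3},{q1,q4},{q1,q3,q4}}
  W123={{q2},{q1,q2}}
C dims 3,3,1; δ0: rk 2, SNF 1^2; δ1: rk 1, SNF 1^1
degree 0: 3−2−0 = 1 → Ȟ^0 ≅ Z
degree 1: 3−1−2 = 0 → Ȟ^1 ≅ 0
degree 2: 1−0−1 = 0 → Ȟ^2 ≅ 0

Ȟ^0 = Z,  Ȟ^1 = 0,  Ȟ^2 = 0
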